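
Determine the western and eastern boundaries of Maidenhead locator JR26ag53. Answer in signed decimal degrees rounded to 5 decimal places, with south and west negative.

Field J=9, R=17: +9·20° lon, +17·10° lat → SW at lon 0°, lat 80°.
Square 2, 6: +2·2° lon, +6·1° lat → SW at lon 4°, lat 86°.
Subsquare a=0, g=6: +0·0.0833333° lon, +6·0.0416667° lat → SW at lon 4°, lat 86.25°.
Extended square 5, 3: +5·0.00833333° lon, +3·0.00416667° lat → SW at lon 4.04167°, lat 86.2625°.
Cell spans 0.00833333° lon × 0.00416667° lat.
west 4.04167, east 4.05000.

4.04167, 4.05000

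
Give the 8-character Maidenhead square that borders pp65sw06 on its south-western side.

PP65rw95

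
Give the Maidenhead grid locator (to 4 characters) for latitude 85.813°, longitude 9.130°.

JR45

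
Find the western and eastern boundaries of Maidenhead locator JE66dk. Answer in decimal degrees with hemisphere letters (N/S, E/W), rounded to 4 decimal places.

Field J=9, E=4: +9·20° lon, +4·10° lat → SW at lon 0°, lat -50°.
Square 6, 6: +6·2° lon, +6·1° lat → SW at lon 12°, lat -44°.
Subsquare d=3, k=10: +3·0.0833333° lon, +10·0.0416667° lat → SW at lon 12.25°, lat -43.5833°.
Cell spans 0.0833333° lon × 0.0416667° lat.
west 12.2500° E, east 12.3333° E.

12.2500° E, 12.3333° E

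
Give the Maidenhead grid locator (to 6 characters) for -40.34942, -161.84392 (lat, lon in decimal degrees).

Add 180° to longitude and 90° to latitude: 18.1561, 49.6506.
Field: 18.1561/20 → 0 → A, 49.6506/10 → 4 → E; chars AE.
Square: 18.1561/2 → 9, 9.6506/1 → 9; chars 99.
Subsquare: 0.1561/0.0833333 → 1 → b, 0.6506/0.0416667 → 15 → p; chars bp.

AE99bp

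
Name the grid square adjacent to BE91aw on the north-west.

Longitude subsquare a = 0; −1 → -1, wraps to 23 = x, carry into square.
Longitude square 9; −1 → 8.
Latitude subsquare w = 22; +1 → 23 = x.

BE81xx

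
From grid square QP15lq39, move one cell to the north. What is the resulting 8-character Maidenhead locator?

QP15lr30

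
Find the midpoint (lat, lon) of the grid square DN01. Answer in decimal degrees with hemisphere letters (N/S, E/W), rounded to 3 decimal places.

41.500° N, 119.000° W

Field D=3, N=13: +3·20° lon, +13·10° lat → SW at lon -120°, lat 40°.
Square 0, 1: +0·2° lon, +1·1° lat → SW at lon -120°, lat 41°.
Cell spans 2° lon × 1° lat. Centre is SW corner plus half of each.
latitude 41.500° N, longitude 119.000° W.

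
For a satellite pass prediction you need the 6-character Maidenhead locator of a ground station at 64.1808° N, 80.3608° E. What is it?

NP04ee

Shift to the Maidenhead origin (180°W, 90°S): lon 260.3608, lat 154.1808.
Field (20°×10°, letters A–R): 260.3608/20 → 13 → N, 154.1808/10 → 15 → P; chars NP.
Square (2°×1°, digits 0–9): 0.3608/2 → 0, 4.1808/1 → 4; chars 04.
Subsquare (5′×2.5′, letters a–x): 0.3608/0.0833333 → 4 → e, 0.1808/0.0416667 → 4 → e; chars ee.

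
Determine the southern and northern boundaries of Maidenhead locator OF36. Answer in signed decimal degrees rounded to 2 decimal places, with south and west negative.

-34.00, -33.00

Field O=14, F=5: +14·20° lon, +5·10° lat → SW at lon 100°, lat -40°.
Square 3, 6: +3·2° lon, +6·1° lat → SW at lon 106°, lat -34°.
Cell spans 2° lon × 1° lat.
south -34.00, north -33.00.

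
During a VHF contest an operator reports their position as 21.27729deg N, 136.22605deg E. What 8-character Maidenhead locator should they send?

Add 180° to longitude and 90° to latitude: 316.22605, 111.27729.
Field (20°×10°, letters A–R): lon ⌊316.22605/20⌋ = 15 → P; lat ⌊111.27729/10⌋ = 11 → L.
Square (2°×1°, digits 0–9): lon ⌊16.22605/2⌋ = 8; lat ⌊1.27729/1⌋ = 1.
Subsquare (5′×2.5′, letters a–x): lon ⌊0.22605/0.0833333⌋ = 2 → c; lat ⌊0.27729/0.0416667⌋ = 6 → g.
Extended square (30″×15″, digits 0–9): lon ⌊0.05938/0.00833333⌋ = 7; lat ⌊0.02729/0.00416667⌋ = 6.

PL81cg76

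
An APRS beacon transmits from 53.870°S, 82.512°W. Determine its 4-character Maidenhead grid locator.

Add 180° to longitude and 90° to latitude: 97.49, 36.13.
Field: lon ⌊97.49/20⌋ = 4 → E; lat ⌊36.13/10⌋ = 3 → D.
Square: lon ⌊17.49/2⌋ = 8; lat ⌊6.13/1⌋ = 6.

ED86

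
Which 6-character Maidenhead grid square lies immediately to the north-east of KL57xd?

Longitude subsquare x = 23; +1 → 24, wraps to 0 = a, carry into square.
Longitude square 5; +1 → 6.
Latitude subsquare d = 3; +1 → 4 = e.

KL67ae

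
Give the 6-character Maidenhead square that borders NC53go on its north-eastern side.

NC53hp

Longitude subsquare g = 6; +1 → 7 = h.
Latitude subsquare o = 14; +1 → 15 = p.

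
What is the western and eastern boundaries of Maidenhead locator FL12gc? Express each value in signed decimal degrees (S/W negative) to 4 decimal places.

-77.5000, -77.4167

Field F=5, L=11: +5·20° lon, +11·10° lat → SW at lon -80°, lat 20°.
Square 1, 2: +1·2° lon, +2·1° lat → SW at lon -78°, lat 22°.
Subsquare g=6, c=2: +6·0.0833333° lon, +2·0.0416667° lat → SW at lon -77.5°, lat 22.0833°.
Cell spans 0.0833333° lon × 0.0416667° lat.
west -77.5000, east -77.4167.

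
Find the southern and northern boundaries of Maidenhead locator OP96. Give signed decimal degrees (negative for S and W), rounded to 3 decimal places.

Field O=14, P=15: +14·20° lon, +15·10° lat → SW at lon 100°, lat 60°.
Square 9, 6: +9·2° lon, +6·1° lat → SW at lon 118°, lat 66°.
Cell spans 2° lon × 1° lat.
south 66.000, north 67.000.

66.000, 67.000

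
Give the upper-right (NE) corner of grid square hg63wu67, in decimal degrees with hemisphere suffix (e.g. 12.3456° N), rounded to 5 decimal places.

Field H=7, G=6: +7·20° lon, +6·10° lat → SW at lon -40°, lat -30°.
Square 6, 3: +6·2° lon, +3·1° lat → SW at lon -28°, lat -27°.
Subsquare w=22, u=20: +22·0.0833333° lon, +20·0.0416667° lat → SW at lon -26.1667°, lat -26.1667°.
Extended square 6, 7: +6·0.00833333° lon, +7·0.00416667° lat → SW at lon -26.1167°, lat -26.1375°.
Cell spans 0.00833333° lon × 0.00416667° lat. NE corner is SW corner plus one full cell.
latitude 26.13333° S, longitude 26.10833° W.

26.13333° S, 26.10833° W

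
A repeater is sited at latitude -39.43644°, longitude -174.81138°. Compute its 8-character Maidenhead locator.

AF20on25

Shift to the Maidenhead origin (180°W, 90°S): lon 5.18862, lat 50.56356.
Field: lon ⌊5.18862/20⌋ = 0 → A; lat ⌊50.56356/10⌋ = 5 → F.
Square: lon ⌊5.18862/2⌋ = 2; lat ⌊0.56356/1⌋ = 0.
Subsquare: lon ⌊1.18862/0.0833333⌋ = 14 → o; lat ⌊0.56356/0.0416667⌋ = 13 → n.
Extended square: lon ⌊0.02195/0.00833333⌋ = 2; lat ⌊0.02189/0.00416667⌋ = 5.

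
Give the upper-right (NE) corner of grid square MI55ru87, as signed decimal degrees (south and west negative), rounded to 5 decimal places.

-4.13333, 71.49167

Field M=12, I=8: +12·20° lon, +8·10° lat → SW at lon 60°, lat -10°.
Square 5, 5: +5·2° lon, +5·1° lat → SW at lon 70°, lat -5°.
Subsquare r=17, u=20: +17·0.0833333° lon, +20·0.0416667° lat → SW at lon 71.4167°, lat -4.16667°.
Extended square 8, 7: +8·0.00833333° lon, +7·0.00416667° lat → SW at lon 71.4833°, lat -4.1375°.
Cell spans 0.00833333° lon × 0.00416667° lat. NE corner is SW corner plus one full cell.
latitude -4.13333, longitude 71.49167.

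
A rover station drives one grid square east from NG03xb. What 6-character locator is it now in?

NG13ab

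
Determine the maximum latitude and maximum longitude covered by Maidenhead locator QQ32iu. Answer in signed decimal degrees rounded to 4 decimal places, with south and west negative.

72.8750, 146.7500

Field Q=16, Q=16: +16·20° lon, +16·10° lat → SW at lon 140°, lat 70°.
Square 3, 2: +3·2° lon, +2·1° lat → SW at lon 146°, lat 72°.
Subsquare i=8, u=20: +8·0.0833333° lon, +20·0.0416667° lat → SW at lon 146.667°, lat 72.8333°.
Cell spans 0.0833333° lon × 0.0416667° lat. NE corner is SW corner plus one full cell.
latitude 72.8750, longitude 146.7500.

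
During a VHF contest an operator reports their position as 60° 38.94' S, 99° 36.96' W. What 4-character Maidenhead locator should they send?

EC09

Shift to the Maidenhead origin (180°W, 90°S): lon 80.38, lat 29.35.
Field: lon ⌊80.38/20⌋ = 4 → E; lat ⌊29.35/10⌋ = 2 → C.
Square: lon ⌊0.38/2⌋ = 0; lat ⌊9.35/1⌋ = 9.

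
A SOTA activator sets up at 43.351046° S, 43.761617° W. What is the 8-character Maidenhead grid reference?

GE86cp85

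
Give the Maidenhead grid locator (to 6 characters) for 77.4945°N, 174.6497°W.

AQ27ql

Offset from 180°W / 90°S: lon 5.3503°, lat 167.4945°.
Field: lon ⌊5.3503/20⌋ = 0 → A; lat ⌊167.4945/10⌋ = 16 → Q.
Square: lon ⌊5.3503/2⌋ = 2; lat ⌊7.4945/1⌋ = 7.
Subsquare: lon ⌊1.3503/0.0833333⌋ = 16 → q; lat ⌊0.4945/0.0416667⌋ = 11 → l.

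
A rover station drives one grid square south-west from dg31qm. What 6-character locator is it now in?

DG31pl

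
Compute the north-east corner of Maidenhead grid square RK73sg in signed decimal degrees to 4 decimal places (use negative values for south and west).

Field R=17, K=10: +17·20° lon, +10·10° lat → SW at lon 160°, lat 10°.
Square 7, 3: +7·2° lon, +3·1° lat → SW at lon 174°, lat 13°.
Subsquare s=18, g=6: +18·0.0833333° lon, +6·0.0416667° lat → SW at lon 175.5°, lat 13.25°.
Cell spans 0.0833333° lon × 0.0416667° lat. NE corner is SW corner plus one full cell.
latitude 13.2917, longitude 175.5833.

13.2917, 175.5833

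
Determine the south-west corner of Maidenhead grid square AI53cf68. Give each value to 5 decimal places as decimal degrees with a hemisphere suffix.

Field A=0, I=8: +0·20° lon, +8·10° lat → SW at lon -180°, lat -10°.
Square 5, 3: +5·2° lon, +3·1° lat → SW at lon -170°, lat -7°.
Subsquare c=2, f=5: +2·0.0833333° lon, +5·0.0416667° lat → SW at lon -169.833°, lat -6.79167°.
Extended square 6, 8: +6·0.00833333° lon, +8·0.00416667° lat → SW at lon -169.783°, lat -6.75833°.
latitude 6.75833° S, longitude 169.78333° W.

6.75833° S, 169.78333° W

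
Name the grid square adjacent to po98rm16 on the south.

Latitude extended square 6; −1 → 5.
The longitude characters are unchanged.

PO98rm15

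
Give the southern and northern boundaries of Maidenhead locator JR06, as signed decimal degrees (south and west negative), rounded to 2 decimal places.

86.00, 87.00

Field J=9, R=17: +9·20° lon, +17·10° lat → SW at lon 0°, lat 80°.
Square 0, 6: +0·2° lon, +6·1° lat → SW at lon 0°, lat 86°.
Cell spans 2° lon × 1° lat.
south 86.00, north 87.00.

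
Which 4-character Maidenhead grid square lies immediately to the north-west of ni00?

MI91

Longitude square 0; −1 → -1, wraps to 9, carry into field.
Longitude field N = 13; −1 → 12 = M.
Latitude square 0; +1 → 1.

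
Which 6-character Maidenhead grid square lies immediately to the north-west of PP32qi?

Longitude subsquare q = 16; −1 → 15 = p.
Latitude subsquare i = 8; +1 → 9 = j.

PP32pj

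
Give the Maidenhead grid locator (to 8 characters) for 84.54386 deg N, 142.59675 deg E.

Add 180° to longitude and 90° to latitude: 322.59675, 174.54386.
Field: lon ⌊322.59675/20⌋ = 16 → Q; lat ⌊174.54386/10⌋ = 17 → R.
Square: lon ⌊2.59675/2⌋ = 1; lat ⌊4.54386/1⌋ = 4.
Subsquare: lon ⌊0.59675/0.0833333⌋ = 7 → h; lat ⌊0.54386/0.0416667⌋ = 13 → n.
Extended square: lon ⌊0.01342/0.00833333⌋ = 1; lat ⌊0.00219/0.00416667⌋ = 0.

QR14hn10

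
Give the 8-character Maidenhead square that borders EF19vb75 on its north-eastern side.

EF19vb86

Longitude extended square 7; +1 → 8.
Latitude extended square 5; +1 → 6.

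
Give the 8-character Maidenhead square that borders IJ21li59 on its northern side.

IJ21lj50

Latitude extended square 9; +1 → 10, wraps to 0, carry into subsquare.
Latitude subsquare i = 8; +1 → 9 = j.
The longitude characters are unchanged.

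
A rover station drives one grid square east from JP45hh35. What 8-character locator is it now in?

Longitude extended square 3; +1 → 4.
The latitude characters are unchanged.

JP45hh45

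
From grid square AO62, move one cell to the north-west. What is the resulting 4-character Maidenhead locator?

AO53

Longitude square 6; −1 → 5.
Latitude square 2; +1 → 3.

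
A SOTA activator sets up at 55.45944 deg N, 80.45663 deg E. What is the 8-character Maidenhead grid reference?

NO05fl40

Shift to the Maidenhead origin (180°W, 90°S): lon 260.45663, lat 145.45944.
Field: 260.45663/20 → 13 → N, 145.45944/10 → 14 → O; chars NO.
Square: 0.45663/2 → 0, 5.45944/1 → 5; chars 05.
Subsquare: 0.45663/0.0833333 → 5 → f, 0.45944/0.0416667 → 11 → l; chars fl.
Extended square: 0.03996/0.00833333 → 4, 0.00111/0.00416667 → 0; chars 40.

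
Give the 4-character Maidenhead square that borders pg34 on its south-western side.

PG23

Longitude square 3; −1 → 2.
Latitude square 4; −1 → 3.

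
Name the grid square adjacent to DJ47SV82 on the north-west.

DJ47sv73

Longitude extended square 8; −1 → 7.
Latitude extended square 2; +1 → 3.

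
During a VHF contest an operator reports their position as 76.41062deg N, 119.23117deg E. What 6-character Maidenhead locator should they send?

OQ96oj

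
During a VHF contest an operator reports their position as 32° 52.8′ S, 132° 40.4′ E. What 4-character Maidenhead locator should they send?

PF67

Add 180° to longitude and 90° to latitude: 312.67, 57.12.
Field: lon ⌊312.67/20⌋ = 15 → P; lat ⌊57.12/10⌋ = 5 → F.
Square: lon ⌊12.67/2⌋ = 6; lat ⌊7.12/1⌋ = 7.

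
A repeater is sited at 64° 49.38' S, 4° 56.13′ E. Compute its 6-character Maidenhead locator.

Add 180° to longitude and 90° to latitude: 184.9355, 25.1770.
Field: 184.9355/20 → 9 → J, 25.1770/10 → 2 → C; chars JC.
Square: 4.9355/2 → 2, 5.1770/1 → 5; chars 25.
Subsquare: 0.9355/0.0833333 → 11 → l, 0.1770/0.0416667 → 4 → e; chars le.

JC25le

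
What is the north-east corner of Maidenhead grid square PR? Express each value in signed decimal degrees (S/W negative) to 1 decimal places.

90.0, 140.0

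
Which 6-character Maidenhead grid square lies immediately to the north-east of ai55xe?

Longitude subsquare x = 23; +1 → 24, wraps to 0 = a, carry into square.
Longitude square 5; +1 → 6.
Latitude subsquare e = 4; +1 → 5 = f.

AI65af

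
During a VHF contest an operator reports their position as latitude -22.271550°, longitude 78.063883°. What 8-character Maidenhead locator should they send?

MG97ar74

Add 180° to longitude and 90° to latitude: 258.06388, 67.72845.
Field: lon ⌊258.06388/20⌋ = 12 → M; lat ⌊67.72845/10⌋ = 6 → G.
Square: lon ⌊18.06388/2⌋ = 9; lat ⌊7.72845/1⌋ = 7.
Subsquare: lon ⌊0.06388/0.0833333⌋ = 0 → a; lat ⌊0.72845/0.0416667⌋ = 17 → r.
Extended square: lon ⌊0.06388/0.00833333⌋ = 7; lat ⌊0.02012/0.00416667⌋ = 4.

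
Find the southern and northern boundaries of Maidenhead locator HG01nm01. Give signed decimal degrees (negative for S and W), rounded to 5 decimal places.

-28.49583, -28.49167

Field H=7, G=6: +7·20° lon, +6·10° lat → SW at lon -40°, lat -30°.
Square 0, 1: +0·2° lon, +1·1° lat → SW at lon -40°, lat -29°.
Subsquare n=13, m=12: +13·0.0833333° lon, +12·0.0416667° lat → SW at lon -38.9167°, lat -28.5°.
Extended square 0, 1: +0·0.00833333° lon, +1·0.00416667° lat → SW at lon -38.9167°, lat -28.4958°.
Cell spans 0.00833333° lon × 0.00416667° lat.
south -28.49583, north -28.49167.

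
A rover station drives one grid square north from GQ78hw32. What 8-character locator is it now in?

Latitude extended square 2; +1 → 3.
The longitude characters are unchanged.

GQ78hw33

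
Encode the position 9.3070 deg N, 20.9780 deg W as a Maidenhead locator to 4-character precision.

Shift to the Maidenhead origin (180°W, 90°S): lon 159.02, lat 99.31.
Field: lon ⌊159.02/20⌋ = 7 → H; lat ⌊99.31/10⌋ = 9 → J.
Square: lon ⌊19.02/2⌋ = 9; lat ⌊9.31/1⌋ = 9.

HJ99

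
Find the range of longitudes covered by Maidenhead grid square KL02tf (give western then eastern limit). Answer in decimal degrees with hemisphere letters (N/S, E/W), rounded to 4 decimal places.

21.5833° E, 21.6667° E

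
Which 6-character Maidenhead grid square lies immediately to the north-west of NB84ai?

Longitude subsquare a = 0; −1 → -1, wraps to 23 = x, carry into square.
Longitude square 8; −1 → 7.
Latitude subsquare i = 8; +1 → 9 = j.

NB74xj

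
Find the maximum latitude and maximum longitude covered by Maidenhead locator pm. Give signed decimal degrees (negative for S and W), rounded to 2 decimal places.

40.00, 140.00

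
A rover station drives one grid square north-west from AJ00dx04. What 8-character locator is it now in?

Longitude extended square 0; −1 → -1, wraps to 9, carry into subsquare.
Longitude subsquare d = 3; −1 → 2 = c.
Latitude extended square 4; +1 → 5.

AJ00cx95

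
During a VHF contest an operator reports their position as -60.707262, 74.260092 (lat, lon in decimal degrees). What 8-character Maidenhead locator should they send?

MC79dh10

Shift to the Maidenhead origin (180°W, 90°S): lon 254.26009, lat 29.29274.
Field: lon ⌊254.26009/20⌋ = 12 → M; lat ⌊29.29274/10⌋ = 2 → C.
Square: lon ⌊14.26009/2⌋ = 7; lat ⌊9.29274/1⌋ = 9.
Subsquare: lon ⌊0.26009/0.0833333⌋ = 3 → d; lat ⌊0.29274/0.0416667⌋ = 7 → h.
Extended square: lon ⌊0.01009/0.00833333⌋ = 1; lat ⌊0.00107/0.00416667⌋ = 0.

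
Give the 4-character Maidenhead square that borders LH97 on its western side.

LH87

Longitude square 9; −1 → 8.
The latitude characters are unchanged.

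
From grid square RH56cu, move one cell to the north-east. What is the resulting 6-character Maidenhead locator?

Longitude subsquare c = 2; +1 → 3 = d.
Latitude subsquare u = 20; +1 → 21 = v.

RH56dv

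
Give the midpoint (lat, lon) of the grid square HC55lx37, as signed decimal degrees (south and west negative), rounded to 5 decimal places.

-64.01042, -29.05417

Field H=7, C=2: +7·20° lon, +2·10° lat → SW at lon -40°, lat -70°.
Square 5, 5: +5·2° lon, +5·1° lat → SW at lon -30°, lat -65°.
Subsquare l=11, x=23: +11·0.0833333° lon, +23·0.0416667° lat → SW at lon -29.0833°, lat -64.0417°.
Extended square 3, 7: +3·0.00833333° lon, +7·0.00416667° lat → SW at lon -29.0583°, lat -64.0125°.
Cell spans 0.00833333° lon × 0.00416667° lat. Centre is SW corner plus half of each.
latitude -64.01042, longitude -29.05417.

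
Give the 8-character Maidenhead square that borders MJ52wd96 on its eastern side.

MJ52xd06

Longitude extended square 9; +1 → 10, wraps to 0, carry into subsquare.
Longitude subsquare w = 22; +1 → 23 = x.
The latitude characters are unchanged.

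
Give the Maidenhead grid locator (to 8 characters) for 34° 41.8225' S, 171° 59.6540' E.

RF55xh92

Offset from 180°W / 90°S: lon 351.99423°, lat 55.30296°.
Field: 351.99423/20 → 17 → R, 55.30296/10 → 5 → F; chars RF.
Square: 11.99423/2 → 5, 5.30296/1 → 5; chars 55.
Subsquare: 1.99423/0.0833333 → 23 → x, 0.30296/0.0416667 → 7 → h; chars xh.
Extended square: 0.07757/0.00833333 → 9, 0.01129/0.00416667 → 2; chars 92.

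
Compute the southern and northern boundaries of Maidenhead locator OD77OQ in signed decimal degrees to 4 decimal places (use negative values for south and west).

-52.3333, -52.2917

Field O=14, D=3: +14·20° lon, +3·10° lat → SW at lon 100°, lat -60°.
Square 7, 7: +7·2° lon, +7·1° lat → SW at lon 114°, lat -53°.
Subsquare o=14, q=16: +14·0.0833333° lon, +16·0.0416667° lat → SW at lon 115.167°, lat -52.3333°.
Cell spans 0.0833333° lon × 0.0416667° lat.
south -52.3333, north -52.2917.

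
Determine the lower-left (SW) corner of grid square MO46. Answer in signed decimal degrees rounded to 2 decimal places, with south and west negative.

56.00, 68.00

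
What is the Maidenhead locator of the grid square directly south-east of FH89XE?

FH99ad

Longitude subsquare x = 23; +1 → 24, wraps to 0 = a, carry into square.
Longitude square 8; +1 → 9.
Latitude subsquare e = 4; −1 → 3 = d.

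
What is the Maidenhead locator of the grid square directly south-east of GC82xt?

GC92as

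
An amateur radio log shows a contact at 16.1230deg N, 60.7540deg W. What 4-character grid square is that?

Offset from 180°W / 90°S: lon 119.25°, lat 106.12°.
Field: 119.25/20 → 5 → F, 106.12/10 → 10 → K; chars FK.
Square: 19.25/2 → 9, 6.12/1 → 6; chars 96.

FK96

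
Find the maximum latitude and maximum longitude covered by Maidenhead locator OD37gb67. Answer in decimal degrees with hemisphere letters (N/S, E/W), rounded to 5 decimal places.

Field O=14, D=3: +14·20° lon, +3·10° lat → SW at lon 100°, lat -60°.
Square 3, 7: +3·2° lon, +7·1° lat → SW at lon 106°, lat -53°.
Subsquare g=6, b=1: +6·0.0833333° lon, +1·0.0416667° lat → SW at lon 106.5°, lat -52.9583°.
Extended square 6, 7: +6·0.00833333° lon, +7·0.00416667° lat → SW at lon 106.55°, lat -52.9292°.
Cell spans 0.00833333° lon × 0.00416667° lat. NE corner is SW corner plus one full cell.
latitude 52.92500° S, longitude 106.55833° E.

52.92500° S, 106.55833° E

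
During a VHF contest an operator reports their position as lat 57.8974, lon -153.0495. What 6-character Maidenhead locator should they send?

Shift to the Maidenhead origin (180°W, 90°S): lon 26.9505, lat 147.8974.
Field (20°×10°, letters A–R): 26.9505/20 → 1 → B, 147.8974/10 → 14 → O; chars BO.
Square (2°×1°, digits 0–9): 6.9505/2 → 3, 7.8974/1 → 7; chars 37.
Subsquare (5′×2.5′, letters a–x): 0.9505/0.0833333 → 11 → l, 0.8974/0.0416667 → 21 → v; chars lv.

BO37lv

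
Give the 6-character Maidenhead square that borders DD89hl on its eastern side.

DD89il

Longitude subsquare h = 7; +1 → 8 = i.
The latitude characters are unchanged.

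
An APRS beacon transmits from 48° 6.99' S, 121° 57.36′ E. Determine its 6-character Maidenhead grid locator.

PE01xv

Offset from 180°W / 90°S: lon 301.9560°, lat 41.8835°.
Field: lon ⌊301.9560/20⌋ = 15 → P; lat ⌊41.8835/10⌋ = 4 → E.
Square: lon ⌊1.9560/2⌋ = 0; lat ⌊1.8835/1⌋ = 1.
Subsquare: lon ⌊1.9560/0.0833333⌋ = 23 → x; lat ⌊0.8835/0.0416667⌋ = 21 → v.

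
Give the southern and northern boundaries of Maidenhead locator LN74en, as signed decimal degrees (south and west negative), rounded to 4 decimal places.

Field L=11, N=13: +11·20° lon, +13·10° lat → SW at lon 40°, lat 40°.
Square 7, 4: +7·2° lon, +4·1° lat → SW at lon 54°, lat 44°.
Subsquare e=4, n=13: +4·0.0833333° lon, +13·0.0416667° lat → SW at lon 54.3333°, lat 44.5417°.
Cell spans 0.0833333° lon × 0.0416667° lat.
south 44.5417, north 44.5833.

44.5417, 44.5833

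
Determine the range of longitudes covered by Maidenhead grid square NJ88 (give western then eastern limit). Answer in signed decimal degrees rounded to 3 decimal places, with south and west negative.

96.000, 98.000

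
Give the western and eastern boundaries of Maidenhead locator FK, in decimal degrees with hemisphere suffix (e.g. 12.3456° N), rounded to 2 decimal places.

Field F=5, K=10: +5·20° lon, +10·10° lat → SW at lon -80°, lat 10°.
Cell spans 20° lon × 10° lat.
west 80.00° W, east 60.00° W.

80.00° W, 60.00° W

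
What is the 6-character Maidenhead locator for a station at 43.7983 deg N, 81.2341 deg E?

NN03ot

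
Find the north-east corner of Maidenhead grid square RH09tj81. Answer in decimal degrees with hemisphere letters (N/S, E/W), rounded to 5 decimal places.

10.61667° S, 161.65833° E

Field R=17, H=7: +17·20° lon, +7·10° lat → SW at lon 160°, lat -20°.
Square 0, 9: +0·2° lon, +9·1° lat → SW at lon 160°, lat -11°.
Subsquare t=19, j=9: +19·0.0833333° lon, +9·0.0416667° lat → SW at lon 161.583°, lat -10.625°.
Extended square 8, 1: +8·0.00833333° lon, +1·0.00416667° lat → SW at lon 161.65°, lat -10.6208°.
Cell spans 0.00833333° lon × 0.00416667° lat. NE corner is SW corner plus one full cell.
latitude 10.61667° S, longitude 161.65833° E.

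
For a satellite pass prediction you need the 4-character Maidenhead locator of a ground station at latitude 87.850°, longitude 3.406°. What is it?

Shift to the Maidenhead origin (180°W, 90°S): lon 183.41, lat 177.85.
Field: lon ⌊183.41/20⌋ = 9 → J; lat ⌊177.85/10⌋ = 17 → R.
Square: lon ⌊3.41/2⌋ = 1; lat ⌊7.85/1⌋ = 7.

JR17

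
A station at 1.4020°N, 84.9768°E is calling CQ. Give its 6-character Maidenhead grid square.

Shift to the Maidenhead origin (180°W, 90°S): lon 264.9768, lat 91.4020.
Field: lon ⌊264.9768/20⌋ = 13 → N; lat ⌊91.4020/10⌋ = 9 → J.
Square: lon ⌊4.9768/2⌋ = 2; lat ⌊1.4020/1⌋ = 1.
Subsquare: lon ⌊0.9768/0.0833333⌋ = 11 → l; lat ⌊0.4020/0.0416667⌋ = 9 → j.

NJ21lj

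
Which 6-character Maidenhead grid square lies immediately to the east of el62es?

EL62fs

Longitude subsquare e = 4; +1 → 5 = f.
The latitude characters are unchanged.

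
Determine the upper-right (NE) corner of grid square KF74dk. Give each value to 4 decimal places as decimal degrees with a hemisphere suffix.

35.5417° S, 34.3333° E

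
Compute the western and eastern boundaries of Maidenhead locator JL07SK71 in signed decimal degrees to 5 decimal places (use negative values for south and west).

1.55833, 1.56667

Field J=9, L=11: +9·20° lon, +11·10° lat → SW at lon 0°, lat 20°.
Square 0, 7: +0·2° lon, +7·1° lat → SW at lon 0°, lat 27°.
Subsquare s=18, k=10: +18·0.0833333° lon, +10·0.0416667° lat → SW at lon 1.5°, lat 27.4167°.
Extended square 7, 1: +7·0.00833333° lon, +1·0.00416667° lat → SW at lon 1.55833°, lat 27.4208°.
Cell spans 0.00833333° lon × 0.00416667° lat.
west 1.55833, east 1.56667.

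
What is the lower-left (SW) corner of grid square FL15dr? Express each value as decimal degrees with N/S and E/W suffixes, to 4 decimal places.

25.7083° N, 77.7500° W

Field F=5, L=11: +5·20° lon, +11·10° lat → SW at lon -80°, lat 20°.
Square 1, 5: +1·2° lon, +5·1° lat → SW at lon -78°, lat 25°.
Subsquare d=3, r=17: +3·0.0833333° lon, +17·0.0416667° lat → SW at lon -77.75°, lat 25.7083°.
latitude 25.7083° N, longitude 77.7500° W.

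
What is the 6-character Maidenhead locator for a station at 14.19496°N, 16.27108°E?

Shift to the Maidenhead origin (180°W, 90°S): lon 196.2711, lat 104.1950.
Field (20°×10°, letters A–R): 196.2711/20 → 9 → J, 104.1950/10 → 10 → K; chars JK.
Square (2°×1°, digits 0–9): 16.2711/2 → 8, 4.1950/1 → 4; chars 84.
Subsquare (5′×2.5′, letters a–x): 0.2711/0.0833333 → 3 → d, 0.1950/0.0416667 → 4 → e; chars de.

JK84de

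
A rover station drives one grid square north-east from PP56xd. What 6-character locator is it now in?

Longitude subsquare x = 23; +1 → 24, wraps to 0 = a, carry into square.
Longitude square 5; +1 → 6.
Latitude subsquare d = 3; +1 → 4 = e.

PP66ae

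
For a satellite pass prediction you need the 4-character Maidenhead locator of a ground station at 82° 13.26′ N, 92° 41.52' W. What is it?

ER32

Shift to the Maidenhead origin (180°W, 90°S): lon 87.31, lat 172.22.
Field: lon ⌊87.31/20⌋ = 4 → E; lat ⌊172.22/10⌋ = 17 → R.
Square: lon ⌊7.31/2⌋ = 3; lat ⌊2.22/1⌋ = 2.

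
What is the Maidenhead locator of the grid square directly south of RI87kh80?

RI87kg89

Latitude extended square 0; −1 → -1, wraps to 9, carry into subsquare.
Latitude subsquare h = 7; −1 → 6 = g.
The longitude characters are unchanged.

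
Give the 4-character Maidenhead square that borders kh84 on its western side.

Longitude square 8; −1 → 7.
The latitude characters are unchanged.

KH74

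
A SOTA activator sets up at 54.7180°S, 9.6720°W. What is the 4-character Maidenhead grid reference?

Offset from 180°W / 90°S: lon 170.33°, lat 35.28°.
Field: lon ⌊170.33/20⌋ = 8 → I; lat ⌊35.28/10⌋ = 3 → D.
Square: lon ⌊10.33/2⌋ = 5; lat ⌊5.28/1⌋ = 5.

ID55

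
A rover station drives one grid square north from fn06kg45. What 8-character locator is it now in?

Latitude extended square 5; +1 → 6.
The longitude characters are unchanged.

FN06kg46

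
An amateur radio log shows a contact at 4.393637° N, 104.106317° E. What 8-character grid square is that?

Add 180° to longitude and 90° to latitude: 284.10632, 94.39364.
Field (20°×10°, letters A–R): lon ⌊284.10632/20⌋ = 14 → O; lat ⌊94.39364/10⌋ = 9 → J.
Square (2°×1°, digits 0–9): lon ⌊4.10632/2⌋ = 2; lat ⌊4.39364/1⌋ = 4.
Subsquare (5′×2.5′, letters a–x): lon ⌊0.10632/0.0833333⌋ = 1 → b; lat ⌊0.39364/0.0416667⌋ = 9 → j.
Extended square (30″×15″, digits 0–9): lon ⌊0.02298/0.00833333⌋ = 2; lat ⌊0.01864/0.00416667⌋ = 4.

OJ24bj24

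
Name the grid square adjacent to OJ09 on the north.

OK00

Latitude square 9; +1 → 10, wraps to 0, carry into field.
Latitude field J = 9; +1 → 10 = K.
The longitude characters are unchanged.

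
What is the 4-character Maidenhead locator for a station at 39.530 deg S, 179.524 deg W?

Shift to the Maidenhead origin (180°W, 90°S): lon 0.48, lat 50.47.
Field (20°×10°, letters A–R): 0.48/20 → 0 → A, 50.47/10 → 5 → F; chars AF.
Square (2°×1°, digits 0–9): 0.48/2 → 0, 0.47/1 → 0; chars 00.

AF00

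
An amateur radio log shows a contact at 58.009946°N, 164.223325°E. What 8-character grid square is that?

RO28ca62

Add 180° to longitude and 90° to latitude: 344.22332, 148.00995.
Field: 344.22332/20 → 17 → R, 148.00995/10 → 14 → O; chars RO.
Square: 4.22332/2 → 2, 8.00995/1 → 8; chars 28.
Subsquare: 0.22332/0.0833333 → 2 → c, 0.00995/0.0416667 → 0 → a; chars ca.
Extended square: 0.05666/0.00833333 → 6, 0.00995/0.00416667 → 2; chars 62.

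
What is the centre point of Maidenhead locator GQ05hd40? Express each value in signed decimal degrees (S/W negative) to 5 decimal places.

75.12708, -59.37917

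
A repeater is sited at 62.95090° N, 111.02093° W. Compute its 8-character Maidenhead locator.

DP42lw78

Offset from 180°W / 90°S: lon 68.97907°, lat 152.95090°.
Field: lon ⌊68.97907/20⌋ = 3 → D; lat ⌊152.95090/10⌋ = 15 → P.
Square: lon ⌊8.97907/2⌋ = 4; lat ⌊2.95090/1⌋ = 2.
Subsquare: lon ⌊0.97907/0.0833333⌋ = 11 → l; lat ⌊0.95090/0.0416667⌋ = 22 → w.
Extended square: lon ⌊0.06240/0.00833333⌋ = 7; lat ⌊0.03423/0.00416667⌋ = 8.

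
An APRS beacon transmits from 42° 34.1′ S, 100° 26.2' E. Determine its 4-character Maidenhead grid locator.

Add 180° to longitude and 90° to latitude: 280.44, 47.43.
Field: 280.44/20 → 14 → O, 47.43/10 → 4 → E; chars OE.
Square: 0.44/2 → 0, 7.43/1 → 7; chars 07.

OE07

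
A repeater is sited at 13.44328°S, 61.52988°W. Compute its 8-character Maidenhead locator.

FH96fn63

Shift to the Maidenhead origin (180°W, 90°S): lon 118.47012, lat 76.55672.
Field: lon ⌊118.47012/20⌋ = 5 → F; lat ⌊76.55672/10⌋ = 7 → H.
Square: lon ⌊18.47012/2⌋ = 9; lat ⌊6.55672/1⌋ = 6.
Subsquare: lon ⌊0.47012/0.0833333⌋ = 5 → f; lat ⌊0.55672/0.0416667⌋ = 13 → n.
Extended square: lon ⌊0.05345/0.00833333⌋ = 6; lat ⌊0.01505/0.00416667⌋ = 3.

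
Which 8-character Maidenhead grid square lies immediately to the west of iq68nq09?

IQ68mq99

Longitude extended square 0; −1 → -1, wraps to 9, carry into subsquare.
Longitude subsquare n = 13; −1 → 12 = m.
The latitude characters are unchanged.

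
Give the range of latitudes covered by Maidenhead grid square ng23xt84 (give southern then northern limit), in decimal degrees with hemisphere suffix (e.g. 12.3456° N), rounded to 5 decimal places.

Field N=13, G=6: +13·20° lon, +6·10° lat → SW at lon 80°, lat -30°.
Square 2, 3: +2·2° lon, +3·1° lat → SW at lon 84°, lat -27°.
Subsquare x=23, t=19: +23·0.0833333° lon, +19·0.0416667° lat → SW at lon 85.9167°, lat -26.2083°.
Extended square 8, 4: +8·0.00833333° lon, +4·0.00416667° lat → SW at lon 85.9833°, lat -26.1917°.
Cell spans 0.00833333° lon × 0.00416667° lat.
south 26.19167° S, north 26.18750° S.

26.19167° S, 26.18750° S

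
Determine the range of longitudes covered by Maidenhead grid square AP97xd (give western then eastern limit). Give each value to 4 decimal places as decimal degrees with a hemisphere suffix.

Field A=0, P=15: +0·20° lon, +15·10° lat → SW at lon -180°, lat 60°.
Square 9, 7: +9·2° lon, +7·1° lat → SW at lon -162°, lat 67°.
Subsquare x=23, d=3: +23·0.0833333° lon, +3·0.0416667° lat → SW at lon -160.083°, lat 67.125°.
Cell spans 0.0833333° lon × 0.0416667° lat.
west 160.0833° W, east 160.0000° W.

160.0833° W, 160.0000° W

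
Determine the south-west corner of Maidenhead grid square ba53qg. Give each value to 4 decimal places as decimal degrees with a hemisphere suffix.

86.7500° S, 148.6667° W

Field B=1, A=0: +1·20° lon, +0·10° lat → SW at lon -160°, lat -90°.
Square 5, 3: +5·2° lon, +3·1° lat → SW at lon -150°, lat -87°.
Subsquare q=16, g=6: +16·0.0833333° lon, +6·0.0416667° lat → SW at lon -148.667°, lat -86.75°.
latitude 86.7500° S, longitude 148.6667° W.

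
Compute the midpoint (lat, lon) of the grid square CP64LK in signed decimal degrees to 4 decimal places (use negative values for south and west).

64.4375, -127.0417

Field C=2, P=15: +2·20° lon, +15·10° lat → SW at lon -140°, lat 60°.
Square 6, 4: +6·2° lon, +4·1° lat → SW at lon -128°, lat 64°.
Subsquare l=11, k=10: +11·0.0833333° lon, +10·0.0416667° lat → SW at lon -127.083°, lat 64.4167°.
Cell spans 0.0833333° lon × 0.0416667° lat. Centre is SW corner plus half of each.
latitude 64.4375, longitude -127.0417.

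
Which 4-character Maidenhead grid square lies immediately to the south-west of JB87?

Longitude square 8; −1 → 7.
Latitude square 7; −1 → 6.

JB76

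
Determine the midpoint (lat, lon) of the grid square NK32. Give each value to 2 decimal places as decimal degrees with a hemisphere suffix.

Field N=13, K=10: +13·20° lon, +10·10° lat → SW at lon 80°, lat 10°.
Square 3, 2: +3·2° lon, +2·1° lat → SW at lon 86°, lat 12°.
Cell spans 2° lon × 1° lat. Centre is SW corner plus half of each.
latitude 12.50° N, longitude 87.00° E.

12.50° N, 87.00° E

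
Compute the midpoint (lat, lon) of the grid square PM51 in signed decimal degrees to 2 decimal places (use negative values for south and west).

31.50, 131.00

Field P=15, M=12: +15·20° lon, +12·10° lat → SW at lon 120°, lat 30°.
Square 5, 1: +5·2° lon, +1·1° lat → SW at lon 130°, lat 31°.
Cell spans 2° lon × 1° lat. Centre is SW corner plus half of each.
latitude 31.50, longitude 131.00.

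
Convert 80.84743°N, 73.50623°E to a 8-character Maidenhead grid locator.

MR60su03

Add 180° to longitude and 90° to latitude: 253.50623, 170.84743.
Field: 253.50623/20 → 12 → M, 170.84743/10 → 17 → R; chars MR.
Square: 13.50623/2 → 6, 0.84743/1 → 0; chars 60.
Subsquare: 1.50623/0.0833333 → 18 → s, 0.84743/0.0416667 → 20 → u; chars su.
Extended square: 0.00623/0.00833333 → 0, 0.01410/0.00416667 → 3; chars 03.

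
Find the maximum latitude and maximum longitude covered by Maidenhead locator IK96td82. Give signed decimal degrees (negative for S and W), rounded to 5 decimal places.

16.13750, -0.34167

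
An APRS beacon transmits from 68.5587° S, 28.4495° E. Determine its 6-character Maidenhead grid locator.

Shift to the Maidenhead origin (180°W, 90°S): lon 208.4495, lat 21.4413.
Field: lon ⌊208.4495/20⌋ = 10 → K; lat ⌊21.4413/10⌋ = 2 → C.
Square: lon ⌊8.4495/2⌋ = 4; lat ⌊1.4413/1⌋ = 1.
Subsquare: lon ⌊0.4495/0.0833333⌋ = 5 → f; lat ⌊0.4413/0.0416667⌋ = 10 → k.

KC41fk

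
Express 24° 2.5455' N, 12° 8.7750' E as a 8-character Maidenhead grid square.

Add 180° to longitude and 90° to latitude: 192.14625, 114.04243.
Field (20°×10°, letters A–R): 192.14625/20 → 9 → J, 114.04243/10 → 11 → L; chars JL.
Square (2°×1°, digits 0–9): 12.14625/2 → 6, 4.04243/1 → 4; chars 64.
Subsquare (5′×2.5′, letters a–x): 0.14625/0.0833333 → 1 → b, 0.04243/0.0416667 → 1 → b; chars bb.
Extended square (30″×15″, digits 0–9): 0.06292/0.00833333 → 7, 0.00076/0.00416667 → 0; chars 70.

JL64bb70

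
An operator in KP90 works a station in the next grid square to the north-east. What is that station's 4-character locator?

Longitude square 9; +1 → 10, wraps to 0, carry into field.
Longitude field K = 10; +1 → 11 = L.
Latitude square 0; +1 → 1.

LP01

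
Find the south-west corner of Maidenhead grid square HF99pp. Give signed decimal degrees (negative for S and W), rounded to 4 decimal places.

-30.3750, -20.7500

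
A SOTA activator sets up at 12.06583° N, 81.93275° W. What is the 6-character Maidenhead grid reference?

EK92ab

Offset from 180°W / 90°S: lon 98.0673°, lat 102.0658°.
Field: 98.0673/20 → 4 → E, 102.0658/10 → 10 → K; chars EK.
Square: 18.0673/2 → 9, 2.0658/1 → 2; chars 92.
Subsquare: 0.0673/0.0833333 → 0 → a, 0.0658/0.0416667 → 1 → b; chars ab.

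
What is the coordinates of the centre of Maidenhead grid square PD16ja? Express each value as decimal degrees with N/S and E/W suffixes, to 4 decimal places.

53.9792° S, 122.7917° E

Field P=15, D=3: +15·20° lon, +3·10° lat → SW at lon 120°, lat -60°.
Square 1, 6: +1·2° lon, +6·1° lat → SW at lon 122°, lat -54°.
Subsquare j=9, a=0: +9·0.0833333° lon, +0·0.0416667° lat → SW at lon 122.75°, lat -54°.
Cell spans 0.0833333° lon × 0.0416667° lat. Centre is SW corner plus half of each.
latitude 53.9792° S, longitude 122.7917° E.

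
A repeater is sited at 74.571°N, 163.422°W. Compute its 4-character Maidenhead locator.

AQ84

Offset from 180°W / 90°S: lon 16.58°, lat 164.57°.
Field: 16.58/20 → 0 → A, 164.57/10 → 16 → Q; chars AQ.
Square: 16.58/2 → 8, 4.57/1 → 4; chars 84.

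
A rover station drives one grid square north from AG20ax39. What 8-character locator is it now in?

Latitude extended square 9; +1 → 10, wraps to 0, carry into subsquare.
Latitude subsquare x = 23; +1 → 24, wraps to 0 = a, carry into square.
Latitude square 0; +1 → 1.
The longitude characters are unchanged.

AG21aa30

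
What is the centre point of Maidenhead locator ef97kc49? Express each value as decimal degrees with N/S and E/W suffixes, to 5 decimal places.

Field E=4, F=5: +4·20° lon, +5·10° lat → SW at lon -100°, lat -40°.
Square 9, 7: +9·2° lon, +7·1° lat → SW at lon -82°, lat -33°.
Subsquare k=10, c=2: +10·0.0833333° lon, +2·0.0416667° lat → SW at lon -81.1667°, lat -32.9167°.
Extended square 4, 9: +4·0.00833333° lon, +9·0.00416667° lat → SW at lon -81.1333°, lat -32.8792°.
Cell spans 0.00833333° lon × 0.00416667° lat. Centre is SW corner plus half of each.
latitude 32.87708° S, longitude 81.12917° W.

32.87708° S, 81.12917° W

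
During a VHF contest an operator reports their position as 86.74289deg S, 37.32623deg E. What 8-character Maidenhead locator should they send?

KA83pg91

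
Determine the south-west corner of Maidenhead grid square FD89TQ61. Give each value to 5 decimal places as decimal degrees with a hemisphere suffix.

Field F=5, D=3: +5·20° lon, +3·10° lat → SW at lon -80°, lat -60°.
Square 8, 9: +8·2° lon, +9·1° lat → SW at lon -64°, lat -51°.
Subsquare t=19, q=16: +19·0.0833333° lon, +16·0.0416667° lat → SW at lon -62.4167°, lat -50.3333°.
Extended square 6, 1: +6·0.00833333° lon, +1·0.00416667° lat → SW at lon -62.3667°, lat -50.3292°.
latitude 50.32917° S, longitude 62.36667° W.

50.32917° S, 62.36667° W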